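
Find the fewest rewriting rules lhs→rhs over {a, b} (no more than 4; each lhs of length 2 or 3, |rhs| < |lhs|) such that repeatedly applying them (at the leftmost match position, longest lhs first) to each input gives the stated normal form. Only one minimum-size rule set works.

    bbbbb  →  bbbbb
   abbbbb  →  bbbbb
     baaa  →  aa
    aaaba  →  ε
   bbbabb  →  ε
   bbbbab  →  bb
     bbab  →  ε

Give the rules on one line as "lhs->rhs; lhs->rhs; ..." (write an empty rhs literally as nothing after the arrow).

  | bbbbb
  | abbbbb => bbbbb
  | baaa => aa
  | aaaba => aaba => aba => ba => ε

ab->b; ba->; bab->a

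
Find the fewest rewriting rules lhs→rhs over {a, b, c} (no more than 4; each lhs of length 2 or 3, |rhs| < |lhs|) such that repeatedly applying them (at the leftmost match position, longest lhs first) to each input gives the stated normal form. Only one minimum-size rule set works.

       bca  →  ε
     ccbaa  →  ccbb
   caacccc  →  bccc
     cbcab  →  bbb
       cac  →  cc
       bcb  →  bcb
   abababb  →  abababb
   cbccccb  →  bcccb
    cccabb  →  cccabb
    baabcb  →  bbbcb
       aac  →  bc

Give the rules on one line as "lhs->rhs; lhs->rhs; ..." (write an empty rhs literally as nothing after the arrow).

  | bca => ε
  | ccbaa => ccbb
  | caacccc => cbcccc => baccc => bccc
  | cbcab => baab => bbb

aa->b; ac->c; bca->; cbc->ba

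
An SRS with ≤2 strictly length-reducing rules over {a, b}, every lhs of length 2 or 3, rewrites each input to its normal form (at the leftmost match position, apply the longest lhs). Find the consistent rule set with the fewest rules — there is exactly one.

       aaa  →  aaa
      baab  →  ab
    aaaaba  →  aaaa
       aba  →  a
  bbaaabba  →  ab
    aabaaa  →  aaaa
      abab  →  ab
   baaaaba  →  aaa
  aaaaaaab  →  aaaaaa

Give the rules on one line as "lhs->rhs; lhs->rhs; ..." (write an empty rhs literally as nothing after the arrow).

aab->a; ba->

  | aaa
  | baab => ab
  | aaaaba => aaaa
  | aba => a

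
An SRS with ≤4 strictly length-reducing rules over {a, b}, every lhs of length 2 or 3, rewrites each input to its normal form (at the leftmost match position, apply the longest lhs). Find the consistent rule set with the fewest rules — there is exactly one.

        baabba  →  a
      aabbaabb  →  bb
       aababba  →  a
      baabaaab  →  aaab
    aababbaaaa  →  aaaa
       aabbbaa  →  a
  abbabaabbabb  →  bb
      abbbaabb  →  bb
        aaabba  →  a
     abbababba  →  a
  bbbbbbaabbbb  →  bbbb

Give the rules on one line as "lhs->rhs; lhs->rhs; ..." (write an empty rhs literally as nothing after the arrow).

  | baabba => abba => bba => a
  | aabbaabb => abbaabb => bbaabb => aabb => abb => bb
  | aababba => aabba => abba => bba => a
  | baabaaab => abaaab => aaab

abb->bb; ba->; bba->a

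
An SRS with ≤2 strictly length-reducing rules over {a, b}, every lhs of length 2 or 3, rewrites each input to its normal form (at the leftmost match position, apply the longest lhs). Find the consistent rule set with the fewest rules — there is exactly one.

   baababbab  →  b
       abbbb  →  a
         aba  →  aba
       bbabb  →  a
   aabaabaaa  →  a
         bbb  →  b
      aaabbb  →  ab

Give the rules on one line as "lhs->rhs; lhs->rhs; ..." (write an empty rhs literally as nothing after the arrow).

aa->; bb->

  | baababbab => bbabbab => abbab => aab => b
  | abbbb => abb => a
  | aba
  | bbabb => abb => a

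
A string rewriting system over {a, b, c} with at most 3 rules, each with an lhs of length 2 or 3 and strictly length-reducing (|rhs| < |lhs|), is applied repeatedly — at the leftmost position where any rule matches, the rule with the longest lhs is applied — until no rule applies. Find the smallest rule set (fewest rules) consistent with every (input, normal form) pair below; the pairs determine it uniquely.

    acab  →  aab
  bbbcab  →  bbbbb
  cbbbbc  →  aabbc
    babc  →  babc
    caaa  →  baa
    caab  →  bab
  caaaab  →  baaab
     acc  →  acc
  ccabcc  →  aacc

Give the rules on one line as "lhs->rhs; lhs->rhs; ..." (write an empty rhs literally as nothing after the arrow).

aca->aa; ca->b; cbb->aa

  | acab => aab
  | bbbcab => bbbbb
  | cbbbbc => aabbc
  | babc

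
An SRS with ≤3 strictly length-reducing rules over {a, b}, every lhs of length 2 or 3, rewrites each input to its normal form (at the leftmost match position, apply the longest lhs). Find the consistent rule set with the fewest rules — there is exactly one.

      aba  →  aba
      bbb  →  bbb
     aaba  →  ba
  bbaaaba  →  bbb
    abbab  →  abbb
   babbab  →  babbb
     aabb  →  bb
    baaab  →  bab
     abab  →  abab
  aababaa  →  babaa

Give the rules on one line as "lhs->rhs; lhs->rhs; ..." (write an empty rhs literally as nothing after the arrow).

aab->b; bba->bb

  | aba
  | bbb
  | aaba => ba
  | bbaaaba => bbaaba => bbaba => bbba => bbb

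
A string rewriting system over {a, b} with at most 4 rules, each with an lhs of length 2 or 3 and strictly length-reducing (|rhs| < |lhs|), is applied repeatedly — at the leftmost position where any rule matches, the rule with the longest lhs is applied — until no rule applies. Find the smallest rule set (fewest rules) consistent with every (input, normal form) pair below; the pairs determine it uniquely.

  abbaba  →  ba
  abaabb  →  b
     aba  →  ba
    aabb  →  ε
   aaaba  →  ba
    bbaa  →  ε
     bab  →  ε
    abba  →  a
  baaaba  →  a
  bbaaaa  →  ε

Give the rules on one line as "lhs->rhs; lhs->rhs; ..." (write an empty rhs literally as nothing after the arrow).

aa->; ab->b; bb->

  | abbaba => bbaba => aba => ba
  | abaabb => baabb => bbb => b
  | aba => ba
  | aabb => bb => ε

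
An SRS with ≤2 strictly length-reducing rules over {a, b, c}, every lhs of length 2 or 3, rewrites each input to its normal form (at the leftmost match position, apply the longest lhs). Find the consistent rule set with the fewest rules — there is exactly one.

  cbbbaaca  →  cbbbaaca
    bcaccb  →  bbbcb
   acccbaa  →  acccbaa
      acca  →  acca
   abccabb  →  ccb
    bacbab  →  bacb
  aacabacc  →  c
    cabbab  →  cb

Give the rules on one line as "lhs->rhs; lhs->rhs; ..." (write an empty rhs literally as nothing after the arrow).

ab->; cac->bb

  | cbbbaaca
  | bcaccb => bbbcb
  | acccbaa
  | acca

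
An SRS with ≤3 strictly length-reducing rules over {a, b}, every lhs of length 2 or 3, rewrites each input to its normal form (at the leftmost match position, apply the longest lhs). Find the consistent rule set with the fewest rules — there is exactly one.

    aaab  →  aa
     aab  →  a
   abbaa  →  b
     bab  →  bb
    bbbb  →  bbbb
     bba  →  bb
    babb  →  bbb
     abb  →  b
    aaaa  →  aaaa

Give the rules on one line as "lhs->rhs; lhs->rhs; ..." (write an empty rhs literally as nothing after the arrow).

ab->; ba->b

  | aaab => aa
  | aab => a
  | abbaa => baa => ba => b
  | bab => bb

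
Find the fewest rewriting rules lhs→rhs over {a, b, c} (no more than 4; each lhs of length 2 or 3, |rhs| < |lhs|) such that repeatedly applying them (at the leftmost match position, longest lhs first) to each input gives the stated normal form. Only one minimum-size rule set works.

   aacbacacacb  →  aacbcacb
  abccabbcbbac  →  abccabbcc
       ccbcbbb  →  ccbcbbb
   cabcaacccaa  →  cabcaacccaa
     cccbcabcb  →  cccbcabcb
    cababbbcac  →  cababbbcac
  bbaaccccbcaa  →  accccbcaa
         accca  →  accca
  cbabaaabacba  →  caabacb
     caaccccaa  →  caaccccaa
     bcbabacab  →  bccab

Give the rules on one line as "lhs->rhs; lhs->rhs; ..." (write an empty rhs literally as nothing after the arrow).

  | aacbacacacb => aacbcacacb => aacbcacb
  | abccabbcbbac => abccabbcc
  | ccbcbbb
  | cabcaacccaa

aca->a; bba->; cba->cb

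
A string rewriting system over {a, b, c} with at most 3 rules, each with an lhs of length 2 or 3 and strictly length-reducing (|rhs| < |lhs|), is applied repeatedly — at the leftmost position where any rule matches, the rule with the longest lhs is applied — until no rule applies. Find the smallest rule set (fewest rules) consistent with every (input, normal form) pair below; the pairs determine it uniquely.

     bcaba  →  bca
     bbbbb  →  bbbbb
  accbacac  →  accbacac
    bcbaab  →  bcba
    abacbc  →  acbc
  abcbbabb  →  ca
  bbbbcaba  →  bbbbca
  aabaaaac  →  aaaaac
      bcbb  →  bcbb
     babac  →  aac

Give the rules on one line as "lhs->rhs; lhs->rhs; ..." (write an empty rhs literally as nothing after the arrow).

  | bcaba => bca
  | bbbbb
  | accbacac
  | bcbaab => bcba

ab->; bab->a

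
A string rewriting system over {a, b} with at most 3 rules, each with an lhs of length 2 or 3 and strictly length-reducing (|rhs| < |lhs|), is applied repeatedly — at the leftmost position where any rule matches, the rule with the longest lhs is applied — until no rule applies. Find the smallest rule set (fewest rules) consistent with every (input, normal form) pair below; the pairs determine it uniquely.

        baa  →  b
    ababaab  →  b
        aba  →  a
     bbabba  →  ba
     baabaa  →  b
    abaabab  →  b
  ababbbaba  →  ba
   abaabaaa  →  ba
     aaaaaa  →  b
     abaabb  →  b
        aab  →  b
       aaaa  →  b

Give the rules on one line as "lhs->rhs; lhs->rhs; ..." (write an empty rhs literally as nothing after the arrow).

  | baa => bb => b
  | ababaab => abaab => aab => bb => b
  | aba => a
  | bbabba => babba => bba => ba

aa->b; ab->; bb->b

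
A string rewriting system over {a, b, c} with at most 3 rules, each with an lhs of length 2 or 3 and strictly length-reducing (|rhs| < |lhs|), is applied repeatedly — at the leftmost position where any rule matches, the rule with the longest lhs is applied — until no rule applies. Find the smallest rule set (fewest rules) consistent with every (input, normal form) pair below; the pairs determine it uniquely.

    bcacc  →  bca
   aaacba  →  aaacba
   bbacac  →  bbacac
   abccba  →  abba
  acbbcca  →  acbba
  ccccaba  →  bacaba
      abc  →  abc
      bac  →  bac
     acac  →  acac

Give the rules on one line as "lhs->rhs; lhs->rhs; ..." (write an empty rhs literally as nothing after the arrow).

  | bcacc => bca
  | aaacba
  | bbacac
  | abccba => abba

cc->; ccc->ba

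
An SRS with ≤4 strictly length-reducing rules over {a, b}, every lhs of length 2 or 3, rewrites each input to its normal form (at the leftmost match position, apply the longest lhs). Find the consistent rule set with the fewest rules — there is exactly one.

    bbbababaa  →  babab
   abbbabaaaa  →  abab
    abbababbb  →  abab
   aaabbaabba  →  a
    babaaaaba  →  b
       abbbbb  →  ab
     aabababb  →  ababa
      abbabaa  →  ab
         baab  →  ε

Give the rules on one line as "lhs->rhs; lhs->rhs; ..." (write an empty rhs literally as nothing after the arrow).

aa->a; baa->b; bb->

  | bbbababaa => bababaa => babab
  | abbbabaaaa => ababaaaa => ababaa => abab
  | abbababbb => aababbb => ababbb => abab
  | aaabbaabba => aabbaabba => abbaabba => aaabba => aabba => abba => aa => a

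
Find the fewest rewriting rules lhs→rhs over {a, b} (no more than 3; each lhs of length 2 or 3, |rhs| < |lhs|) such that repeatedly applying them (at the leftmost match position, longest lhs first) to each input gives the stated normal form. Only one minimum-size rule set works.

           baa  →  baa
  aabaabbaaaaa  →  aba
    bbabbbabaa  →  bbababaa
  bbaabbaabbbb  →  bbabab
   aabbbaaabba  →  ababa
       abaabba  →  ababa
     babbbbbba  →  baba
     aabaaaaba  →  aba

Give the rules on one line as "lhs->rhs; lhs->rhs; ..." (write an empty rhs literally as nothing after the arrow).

  | baa
  | aabaabbaaaaa => aaabbaaaaa => abbaaaaa => abaaaaa => abaaa => aba
  | bbabbbabaa => bbabbabaa => bbababaa
  | bbaabbaabbbb => bbabaabbbb => bbababbb => bbababb => bbabab

aaa->a; aab->a; abb->ab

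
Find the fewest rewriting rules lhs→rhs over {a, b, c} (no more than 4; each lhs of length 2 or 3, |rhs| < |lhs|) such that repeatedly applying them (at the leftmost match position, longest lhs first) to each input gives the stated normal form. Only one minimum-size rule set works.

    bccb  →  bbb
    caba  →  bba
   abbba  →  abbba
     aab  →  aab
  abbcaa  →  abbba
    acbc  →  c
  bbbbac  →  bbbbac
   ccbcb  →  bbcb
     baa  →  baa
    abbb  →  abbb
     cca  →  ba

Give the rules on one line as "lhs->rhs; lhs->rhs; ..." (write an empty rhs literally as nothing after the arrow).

  | bccb => bbb
  | caba => bba
  | abbba
  | aab

acb->; ca->b; cc->b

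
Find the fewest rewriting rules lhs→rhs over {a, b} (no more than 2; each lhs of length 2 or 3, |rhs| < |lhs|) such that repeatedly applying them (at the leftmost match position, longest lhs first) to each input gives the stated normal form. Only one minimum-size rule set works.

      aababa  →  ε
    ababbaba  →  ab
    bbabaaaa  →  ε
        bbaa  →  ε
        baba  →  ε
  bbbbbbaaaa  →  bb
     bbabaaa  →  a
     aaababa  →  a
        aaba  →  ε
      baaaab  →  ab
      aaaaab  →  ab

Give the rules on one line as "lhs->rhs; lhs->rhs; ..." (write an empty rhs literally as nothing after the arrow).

  | aababa => baba => ba => ε
  | ababbaba => abbaba => abba => ab
  | bbabaaaa => bbaaaa => baaa => aa => ε
  | bbaa => ba => ε

aa->; ba->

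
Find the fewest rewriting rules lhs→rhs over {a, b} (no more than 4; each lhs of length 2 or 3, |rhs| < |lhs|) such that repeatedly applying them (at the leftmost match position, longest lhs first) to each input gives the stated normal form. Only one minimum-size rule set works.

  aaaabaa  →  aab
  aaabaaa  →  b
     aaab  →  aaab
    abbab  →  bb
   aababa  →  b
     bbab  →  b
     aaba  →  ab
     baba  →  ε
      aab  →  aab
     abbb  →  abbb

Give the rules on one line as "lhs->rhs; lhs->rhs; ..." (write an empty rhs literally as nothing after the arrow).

aba->b; ba->; bba->ba

  | aaaabaa => aaaba => aab
  | aaabaaa => aabaa => aba => b
  | aaab
  | abbab => abab => bb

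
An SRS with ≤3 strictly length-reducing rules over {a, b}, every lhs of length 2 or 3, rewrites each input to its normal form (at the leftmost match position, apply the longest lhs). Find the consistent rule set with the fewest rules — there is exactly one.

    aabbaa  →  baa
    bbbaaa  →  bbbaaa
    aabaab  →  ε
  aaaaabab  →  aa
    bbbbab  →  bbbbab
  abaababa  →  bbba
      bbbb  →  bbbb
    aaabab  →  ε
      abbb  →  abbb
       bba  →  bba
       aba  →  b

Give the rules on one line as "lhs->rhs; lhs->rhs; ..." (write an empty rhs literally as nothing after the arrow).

  | aabbaa => baa
  | bbbaaa
  | aabaab => aab => ε
  | aaaaabab => aaaab => aa

aab->; aba->b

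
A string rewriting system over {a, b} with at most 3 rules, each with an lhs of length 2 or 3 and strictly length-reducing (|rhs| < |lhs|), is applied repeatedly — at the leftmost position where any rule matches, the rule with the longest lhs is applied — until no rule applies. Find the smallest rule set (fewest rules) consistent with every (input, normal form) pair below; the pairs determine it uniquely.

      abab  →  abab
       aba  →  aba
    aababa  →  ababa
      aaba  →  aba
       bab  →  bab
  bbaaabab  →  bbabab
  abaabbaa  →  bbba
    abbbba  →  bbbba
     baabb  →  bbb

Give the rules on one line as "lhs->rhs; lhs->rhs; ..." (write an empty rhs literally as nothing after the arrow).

  | abab
  | aba
  | aababa => ababa
  | aaba => aba

aa->a; abb->bb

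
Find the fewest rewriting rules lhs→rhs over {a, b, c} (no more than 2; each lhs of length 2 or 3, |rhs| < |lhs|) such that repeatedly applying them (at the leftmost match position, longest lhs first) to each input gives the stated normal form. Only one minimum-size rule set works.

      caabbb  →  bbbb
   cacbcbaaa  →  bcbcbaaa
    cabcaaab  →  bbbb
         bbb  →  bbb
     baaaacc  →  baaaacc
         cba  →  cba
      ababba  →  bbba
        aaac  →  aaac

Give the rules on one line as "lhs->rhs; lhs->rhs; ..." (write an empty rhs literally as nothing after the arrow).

  | caabbb => babbb => bbbb
  | cacbcbaaa => bcbcbaaa
  | cabcaaab => bbcaaab => bbbaab => bbbab => bbbb
  | bbb

ab->b; ca->b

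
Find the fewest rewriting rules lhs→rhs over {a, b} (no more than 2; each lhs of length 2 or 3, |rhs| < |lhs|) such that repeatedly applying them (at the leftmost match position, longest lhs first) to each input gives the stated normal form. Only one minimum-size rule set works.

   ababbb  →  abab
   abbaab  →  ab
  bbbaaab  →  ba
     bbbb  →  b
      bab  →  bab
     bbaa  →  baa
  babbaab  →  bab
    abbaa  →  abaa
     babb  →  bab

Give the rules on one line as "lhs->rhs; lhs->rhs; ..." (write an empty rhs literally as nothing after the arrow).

  | ababbb => ababb => abab
  | abbaab => abaab => ab
  | bbbaaab => bbaaab => baaab => ba
  | bbbb => bbb => bb => b

aab->; bb->b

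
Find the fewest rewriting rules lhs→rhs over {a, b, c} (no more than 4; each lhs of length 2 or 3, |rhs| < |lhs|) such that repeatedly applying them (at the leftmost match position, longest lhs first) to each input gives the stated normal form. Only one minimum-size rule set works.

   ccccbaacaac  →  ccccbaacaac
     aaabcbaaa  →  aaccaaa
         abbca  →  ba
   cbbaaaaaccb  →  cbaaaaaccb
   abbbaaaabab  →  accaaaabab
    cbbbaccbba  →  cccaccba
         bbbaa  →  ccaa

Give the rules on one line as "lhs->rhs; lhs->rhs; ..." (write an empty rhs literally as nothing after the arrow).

abc->bb; bb->b; bbb->cc

  | ccccbaacaac
  | aaabcbaaa => aabbbaaa => aaccaaa
  | abbca => abca => bba => ba
  | cbbaaaaaccb => cbaaaaaccb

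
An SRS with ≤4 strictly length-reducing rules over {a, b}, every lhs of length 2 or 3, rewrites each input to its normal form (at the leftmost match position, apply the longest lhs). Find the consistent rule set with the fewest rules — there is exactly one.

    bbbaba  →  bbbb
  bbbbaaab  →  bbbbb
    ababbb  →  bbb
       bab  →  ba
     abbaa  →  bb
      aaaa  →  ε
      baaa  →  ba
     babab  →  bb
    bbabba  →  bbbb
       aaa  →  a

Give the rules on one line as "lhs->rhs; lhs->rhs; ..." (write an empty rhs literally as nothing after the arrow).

aa->; ab->a; abb->bb; bba->bb

  | bbbaba => bbbba => bbbb
  | bbbbaaab => bbbbaab => bbbbab => bbbbb
  | ababbb => aabbb => bbb
  | bab => ba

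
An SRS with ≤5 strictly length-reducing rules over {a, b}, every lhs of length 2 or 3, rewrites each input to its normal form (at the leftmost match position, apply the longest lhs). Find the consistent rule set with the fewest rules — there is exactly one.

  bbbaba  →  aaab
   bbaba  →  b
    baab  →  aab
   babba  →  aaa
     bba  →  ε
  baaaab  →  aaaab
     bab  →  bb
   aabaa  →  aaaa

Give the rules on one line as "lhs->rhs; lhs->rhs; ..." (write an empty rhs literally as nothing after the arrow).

ba->b; baa->aa; bba->; bbb->aa

  | bbbaba => aaaba => aaab
  | bbaba => ba => b
  | baab => aab
  | babba => bbba => aaa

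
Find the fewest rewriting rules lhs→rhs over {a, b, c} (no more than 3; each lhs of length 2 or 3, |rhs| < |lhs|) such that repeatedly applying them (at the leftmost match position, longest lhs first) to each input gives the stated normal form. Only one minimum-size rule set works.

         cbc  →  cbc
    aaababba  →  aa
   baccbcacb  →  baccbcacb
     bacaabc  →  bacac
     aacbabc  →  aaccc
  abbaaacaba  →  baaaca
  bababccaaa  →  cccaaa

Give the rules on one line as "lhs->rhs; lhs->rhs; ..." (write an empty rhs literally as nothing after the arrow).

  | cbc
  | aaababba => aaabba => aaba => aa
  | baccbcacb
  | bacaabc => bacac

ab->; bab->c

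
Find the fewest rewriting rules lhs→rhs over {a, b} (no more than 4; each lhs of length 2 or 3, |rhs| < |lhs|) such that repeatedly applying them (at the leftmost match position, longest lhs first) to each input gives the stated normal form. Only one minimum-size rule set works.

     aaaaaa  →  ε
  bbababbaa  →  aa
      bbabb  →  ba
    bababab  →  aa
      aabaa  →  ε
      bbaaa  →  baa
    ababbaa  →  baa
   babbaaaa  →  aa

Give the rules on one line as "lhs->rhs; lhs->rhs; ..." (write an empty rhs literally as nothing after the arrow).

aaa->ab; ab->; bab->aa

  | aaaaaa => abaaa => aaa => ab => ε
  | bbababbaa => baaabbaa => babbbaa => aabbaa => abaa => aa
  | bbabb => baab => ba
  | bababab => aaabab => abbab => bab => aa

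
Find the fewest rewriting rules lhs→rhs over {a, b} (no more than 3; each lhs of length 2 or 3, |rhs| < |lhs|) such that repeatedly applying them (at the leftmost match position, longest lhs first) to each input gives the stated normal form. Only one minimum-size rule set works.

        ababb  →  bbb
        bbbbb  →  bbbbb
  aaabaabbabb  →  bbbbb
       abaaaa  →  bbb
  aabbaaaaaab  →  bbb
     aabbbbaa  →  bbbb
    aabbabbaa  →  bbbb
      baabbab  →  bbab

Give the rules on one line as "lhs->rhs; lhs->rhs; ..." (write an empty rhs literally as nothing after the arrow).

aa->b; aab->; abb->bb

  | ababb => abbb => bbb
  | bbbbb
  | aaabaabbabb => babaabbabb => babbabb => bbbabb => bbbbb
  | abaaaa => abbaa => bbaa => bbb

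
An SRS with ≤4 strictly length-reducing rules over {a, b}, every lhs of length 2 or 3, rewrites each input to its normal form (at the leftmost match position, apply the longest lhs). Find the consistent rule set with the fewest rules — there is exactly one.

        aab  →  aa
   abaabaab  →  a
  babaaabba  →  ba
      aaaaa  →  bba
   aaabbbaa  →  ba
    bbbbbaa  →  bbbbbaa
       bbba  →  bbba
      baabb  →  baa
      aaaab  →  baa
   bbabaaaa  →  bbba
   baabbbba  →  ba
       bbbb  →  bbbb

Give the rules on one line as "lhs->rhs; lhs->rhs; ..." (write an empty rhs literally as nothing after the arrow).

  | aab => aa
  | abaabaab => abaab => ab => a
  | babaaabba => baabba => baaba => ba
  | aaaaa => baaa => bba

aaa->ba; ab->a; aba->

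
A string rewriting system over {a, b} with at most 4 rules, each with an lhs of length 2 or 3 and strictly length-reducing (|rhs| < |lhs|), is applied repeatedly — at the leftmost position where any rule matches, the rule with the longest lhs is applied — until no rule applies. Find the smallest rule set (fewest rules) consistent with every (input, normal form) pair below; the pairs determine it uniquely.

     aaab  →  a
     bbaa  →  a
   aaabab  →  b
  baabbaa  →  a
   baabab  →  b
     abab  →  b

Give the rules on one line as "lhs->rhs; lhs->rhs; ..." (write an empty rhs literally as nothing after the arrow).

  | aaab => ab => a
  | bbaa => aaa => a
  | aaabab => abab => aab => b
  | baabbaa => bbbaa => abaa => aaa => a

aa->; ab->a; bb->a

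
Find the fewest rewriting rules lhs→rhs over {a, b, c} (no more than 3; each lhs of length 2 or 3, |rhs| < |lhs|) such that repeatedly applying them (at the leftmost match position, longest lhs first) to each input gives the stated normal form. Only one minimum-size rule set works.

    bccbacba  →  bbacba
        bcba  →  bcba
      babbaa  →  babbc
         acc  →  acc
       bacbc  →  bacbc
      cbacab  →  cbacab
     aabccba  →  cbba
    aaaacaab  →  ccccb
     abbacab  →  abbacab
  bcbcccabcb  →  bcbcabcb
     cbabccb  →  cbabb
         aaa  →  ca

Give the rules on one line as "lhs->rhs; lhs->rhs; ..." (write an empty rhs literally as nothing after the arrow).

aa->c; bcc->b

  | bccbacba => bbacba
  | bcba
  | babbaa => babbc
  | acc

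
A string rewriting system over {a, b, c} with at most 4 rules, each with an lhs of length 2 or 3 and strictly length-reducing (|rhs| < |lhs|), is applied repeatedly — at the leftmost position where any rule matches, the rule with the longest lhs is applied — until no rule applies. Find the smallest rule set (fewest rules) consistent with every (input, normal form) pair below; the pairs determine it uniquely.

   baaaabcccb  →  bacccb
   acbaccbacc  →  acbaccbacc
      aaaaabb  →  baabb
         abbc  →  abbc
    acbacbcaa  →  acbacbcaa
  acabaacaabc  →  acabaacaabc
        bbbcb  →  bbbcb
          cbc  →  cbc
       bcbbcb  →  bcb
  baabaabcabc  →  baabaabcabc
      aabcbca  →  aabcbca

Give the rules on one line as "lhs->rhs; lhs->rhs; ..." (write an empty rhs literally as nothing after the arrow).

  | baaaabcccb => bbabcccb => bacccb
  | acbaccbacc
  | aaaaabb => baabb
  | abbc

aaa->b; bab->a; cbb->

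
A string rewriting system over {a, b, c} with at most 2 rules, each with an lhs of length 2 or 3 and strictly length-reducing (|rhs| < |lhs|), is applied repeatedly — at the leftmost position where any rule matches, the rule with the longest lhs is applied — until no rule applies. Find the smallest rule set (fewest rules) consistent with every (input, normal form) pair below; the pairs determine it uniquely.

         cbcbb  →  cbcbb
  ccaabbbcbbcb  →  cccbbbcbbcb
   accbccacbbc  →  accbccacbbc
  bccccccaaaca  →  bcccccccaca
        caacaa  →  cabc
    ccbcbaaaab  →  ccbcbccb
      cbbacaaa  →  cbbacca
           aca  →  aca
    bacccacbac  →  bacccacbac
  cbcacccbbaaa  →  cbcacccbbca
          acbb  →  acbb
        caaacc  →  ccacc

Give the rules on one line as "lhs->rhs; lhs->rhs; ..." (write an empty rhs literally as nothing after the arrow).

aa->c; aac->ab

  | cbcbb
  | ccaabbbcbbcb => cccbbbcbbcb
  | accbccacbbc
  | bccccccaaaca => bcccccccaca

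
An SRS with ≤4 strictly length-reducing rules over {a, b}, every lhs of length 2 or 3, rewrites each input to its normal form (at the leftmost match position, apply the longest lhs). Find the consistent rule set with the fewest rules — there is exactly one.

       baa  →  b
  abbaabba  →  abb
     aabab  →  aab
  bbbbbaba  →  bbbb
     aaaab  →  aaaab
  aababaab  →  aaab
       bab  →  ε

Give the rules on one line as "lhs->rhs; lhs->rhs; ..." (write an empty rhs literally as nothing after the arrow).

  | baa => ba => b
  | abbaabba => abbabba => abba => abb
  | aabab => aab
  | bbbbbaba => bbbba => bbbb

aba->a; ba->b; bab->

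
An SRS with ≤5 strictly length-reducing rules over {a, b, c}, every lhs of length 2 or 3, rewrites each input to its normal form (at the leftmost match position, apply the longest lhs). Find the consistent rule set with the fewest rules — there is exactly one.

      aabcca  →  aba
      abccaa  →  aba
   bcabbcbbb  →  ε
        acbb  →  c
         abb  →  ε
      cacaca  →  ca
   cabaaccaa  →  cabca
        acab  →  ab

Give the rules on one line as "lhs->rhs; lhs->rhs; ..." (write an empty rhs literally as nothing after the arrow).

aa->a; ac->; bb->c; cc->

  | aabcca => abcca => aba
  | abccaa => abaa => aba
  | bcabbcbbb => bcaccbbb => bccbbb => bbbb => cbb => cc => ε
  | acbb => bb => c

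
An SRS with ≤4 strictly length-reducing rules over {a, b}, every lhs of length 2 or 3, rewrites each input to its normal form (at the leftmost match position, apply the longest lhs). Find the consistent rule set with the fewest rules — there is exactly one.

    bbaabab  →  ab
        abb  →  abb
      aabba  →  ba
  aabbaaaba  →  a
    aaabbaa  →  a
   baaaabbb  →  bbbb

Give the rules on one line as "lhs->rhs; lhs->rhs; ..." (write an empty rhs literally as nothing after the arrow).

aa->b; aba->a; bba->a

  | bbaabab => aabab => bbab => ab
  | abb
  | aabba => bbba => ba
  | aabbaaaba => bbbaaaba => baaaba => bbaba => aba => a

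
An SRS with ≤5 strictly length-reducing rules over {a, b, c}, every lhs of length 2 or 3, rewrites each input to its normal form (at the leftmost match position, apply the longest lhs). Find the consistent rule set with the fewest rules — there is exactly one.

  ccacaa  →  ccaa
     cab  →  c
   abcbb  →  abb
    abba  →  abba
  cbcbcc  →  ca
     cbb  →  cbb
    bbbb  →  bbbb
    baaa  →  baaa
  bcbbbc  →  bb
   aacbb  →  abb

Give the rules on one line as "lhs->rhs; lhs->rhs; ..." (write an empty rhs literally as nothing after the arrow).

ac->; bc->; bcc->a; cab->c

  | ccacaa => ccaa
  | cab => c
  | abcbb => abb
  | abba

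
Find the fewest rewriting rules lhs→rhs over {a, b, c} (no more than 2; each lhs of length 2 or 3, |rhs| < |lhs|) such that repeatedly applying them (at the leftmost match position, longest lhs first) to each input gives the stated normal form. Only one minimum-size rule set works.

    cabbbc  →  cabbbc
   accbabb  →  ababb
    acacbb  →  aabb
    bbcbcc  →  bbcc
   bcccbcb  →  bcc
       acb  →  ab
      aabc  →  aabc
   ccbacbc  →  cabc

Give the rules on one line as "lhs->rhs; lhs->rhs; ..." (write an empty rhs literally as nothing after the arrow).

ac->a; cb->

  | cabbbc
  | accbabb => acbabb => ababb
  | acacbb => aacbb => aabb
  | bbcbcc => bbcc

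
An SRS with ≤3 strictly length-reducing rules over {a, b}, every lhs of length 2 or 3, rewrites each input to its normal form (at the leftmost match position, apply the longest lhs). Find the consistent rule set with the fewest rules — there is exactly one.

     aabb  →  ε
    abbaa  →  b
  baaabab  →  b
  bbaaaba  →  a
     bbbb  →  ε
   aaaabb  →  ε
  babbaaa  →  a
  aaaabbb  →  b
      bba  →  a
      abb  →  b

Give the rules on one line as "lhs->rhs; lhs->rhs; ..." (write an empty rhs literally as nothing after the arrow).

aa->; ab->; bb->

  | aabb => bb => ε
  | abbaa => baa => b
  | baaabab => babab => bab => b
  | bbaaaba => aaaba => aba => a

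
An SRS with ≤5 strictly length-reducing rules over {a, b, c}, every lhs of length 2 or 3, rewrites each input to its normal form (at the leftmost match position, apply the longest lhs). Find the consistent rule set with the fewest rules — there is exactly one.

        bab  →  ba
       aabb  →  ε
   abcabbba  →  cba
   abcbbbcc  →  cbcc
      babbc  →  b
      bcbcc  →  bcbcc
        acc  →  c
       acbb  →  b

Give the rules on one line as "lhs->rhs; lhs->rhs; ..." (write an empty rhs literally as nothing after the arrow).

ab->; ac->; bab->ba; bb->b

  | bab => ba
  | aabb => ab => ε
  | abcabbba => cabbba => cbba => cba
  | abcbbbcc => cbbbcc => cbbcc => cbcc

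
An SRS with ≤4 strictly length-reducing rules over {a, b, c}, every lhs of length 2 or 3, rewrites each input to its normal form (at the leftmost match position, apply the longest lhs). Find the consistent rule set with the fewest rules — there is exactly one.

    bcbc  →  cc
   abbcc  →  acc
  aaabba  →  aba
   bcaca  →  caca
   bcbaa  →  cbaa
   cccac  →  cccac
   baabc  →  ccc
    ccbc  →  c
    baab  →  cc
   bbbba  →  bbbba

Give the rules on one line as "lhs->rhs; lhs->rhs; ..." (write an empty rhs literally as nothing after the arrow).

aab->cc; bc->c; ccb->b

  | bcbc => cbc => cc
  | abbcc => abcc => acc
  | aaabba => accba => aba
  | bcaca => caca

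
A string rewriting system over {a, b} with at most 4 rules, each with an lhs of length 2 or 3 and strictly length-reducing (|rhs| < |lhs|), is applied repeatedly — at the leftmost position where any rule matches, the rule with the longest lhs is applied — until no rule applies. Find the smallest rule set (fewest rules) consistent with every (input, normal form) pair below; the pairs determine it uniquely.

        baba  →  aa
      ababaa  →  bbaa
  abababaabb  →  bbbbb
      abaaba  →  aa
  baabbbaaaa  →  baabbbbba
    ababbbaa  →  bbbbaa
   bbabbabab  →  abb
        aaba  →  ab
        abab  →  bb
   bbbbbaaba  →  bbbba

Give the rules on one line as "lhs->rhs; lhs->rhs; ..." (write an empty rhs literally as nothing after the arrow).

  | baba => aa
  | ababaa => bbaa
  | abababaabb => bbabaabb => baaabb => bbbbb
  | abaaba => baba => aa

aaa->bb; aba->b; bab->a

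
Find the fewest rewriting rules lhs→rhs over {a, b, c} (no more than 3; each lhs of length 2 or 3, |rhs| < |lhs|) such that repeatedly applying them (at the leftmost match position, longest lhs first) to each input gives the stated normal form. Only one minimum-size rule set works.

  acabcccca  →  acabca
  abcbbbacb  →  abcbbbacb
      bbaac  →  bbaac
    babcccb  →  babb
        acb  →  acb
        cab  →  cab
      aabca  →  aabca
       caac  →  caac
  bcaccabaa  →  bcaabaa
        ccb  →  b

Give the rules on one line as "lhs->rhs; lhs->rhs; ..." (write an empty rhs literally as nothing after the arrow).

cc->; ccc->

  | acabcccca => acabca
  | abcbbbacb
  | bbaac
  | babcccb => babb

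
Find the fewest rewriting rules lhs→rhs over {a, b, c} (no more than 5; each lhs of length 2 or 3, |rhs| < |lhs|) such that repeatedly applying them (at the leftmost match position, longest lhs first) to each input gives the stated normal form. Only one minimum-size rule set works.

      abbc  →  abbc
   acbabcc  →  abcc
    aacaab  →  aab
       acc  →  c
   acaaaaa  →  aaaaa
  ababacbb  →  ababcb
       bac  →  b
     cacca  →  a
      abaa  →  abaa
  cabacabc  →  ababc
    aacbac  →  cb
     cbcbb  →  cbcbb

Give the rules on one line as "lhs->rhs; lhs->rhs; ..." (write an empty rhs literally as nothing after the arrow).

aac->c; ac->; acb->c; ca->a

  | abbc
  | acbabcc => cabcc => abcc
  | aacaab => caab => aab
  | acc => c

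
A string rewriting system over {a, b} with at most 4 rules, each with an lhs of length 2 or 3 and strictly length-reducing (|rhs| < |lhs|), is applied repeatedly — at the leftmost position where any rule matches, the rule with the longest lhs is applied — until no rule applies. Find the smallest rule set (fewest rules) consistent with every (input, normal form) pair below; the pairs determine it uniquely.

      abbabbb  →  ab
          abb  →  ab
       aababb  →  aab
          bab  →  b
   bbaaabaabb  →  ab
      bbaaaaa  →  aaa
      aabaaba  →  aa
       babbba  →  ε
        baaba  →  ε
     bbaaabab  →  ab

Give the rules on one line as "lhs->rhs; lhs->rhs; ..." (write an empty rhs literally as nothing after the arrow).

  | abbabbb => ababbb => abbb => abb => ab
  | abb => ab
  | aababb => aabb => aab
  | bab => b

ba->; baa->; bb->b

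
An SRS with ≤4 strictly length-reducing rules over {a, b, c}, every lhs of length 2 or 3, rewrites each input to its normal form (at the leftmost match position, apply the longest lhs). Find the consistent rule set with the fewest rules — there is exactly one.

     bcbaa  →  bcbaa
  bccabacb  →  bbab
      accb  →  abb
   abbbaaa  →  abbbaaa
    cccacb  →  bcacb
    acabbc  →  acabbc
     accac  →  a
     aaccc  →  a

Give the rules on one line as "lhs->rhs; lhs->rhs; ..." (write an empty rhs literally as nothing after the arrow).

abc->; bac->; cc->b

  | bcbaa
  | bccabacb => bbabacb => bbab
  | accb => abb
  | abbbaaa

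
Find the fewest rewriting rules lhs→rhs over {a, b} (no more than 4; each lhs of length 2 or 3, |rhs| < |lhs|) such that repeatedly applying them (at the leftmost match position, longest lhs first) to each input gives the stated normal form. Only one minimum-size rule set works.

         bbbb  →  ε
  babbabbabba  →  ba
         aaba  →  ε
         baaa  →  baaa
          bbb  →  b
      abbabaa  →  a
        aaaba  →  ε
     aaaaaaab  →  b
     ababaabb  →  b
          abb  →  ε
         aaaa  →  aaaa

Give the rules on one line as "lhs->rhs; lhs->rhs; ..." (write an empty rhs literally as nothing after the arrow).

  | bbbb => bb => ε
  | babbabbabba => bbbabbabba => babbabba => bbbabba => babba => bbba => ba
  | aaba => abb => bb => ε
  | baaa

ab->b; aba->bb; bb->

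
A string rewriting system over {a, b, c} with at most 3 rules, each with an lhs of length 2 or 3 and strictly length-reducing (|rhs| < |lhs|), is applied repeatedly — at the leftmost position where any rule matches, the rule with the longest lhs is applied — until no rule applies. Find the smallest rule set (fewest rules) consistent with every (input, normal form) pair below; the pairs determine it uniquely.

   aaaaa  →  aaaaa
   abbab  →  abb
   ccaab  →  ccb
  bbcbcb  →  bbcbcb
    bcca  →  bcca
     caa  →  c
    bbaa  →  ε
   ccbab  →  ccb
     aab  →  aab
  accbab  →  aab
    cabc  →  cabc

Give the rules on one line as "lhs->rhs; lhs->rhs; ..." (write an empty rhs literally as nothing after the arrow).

acc->aa; ba->; caa->c

  | aaaaa
  | abbab => abb
  | ccaab => ccb
  | bbcbcb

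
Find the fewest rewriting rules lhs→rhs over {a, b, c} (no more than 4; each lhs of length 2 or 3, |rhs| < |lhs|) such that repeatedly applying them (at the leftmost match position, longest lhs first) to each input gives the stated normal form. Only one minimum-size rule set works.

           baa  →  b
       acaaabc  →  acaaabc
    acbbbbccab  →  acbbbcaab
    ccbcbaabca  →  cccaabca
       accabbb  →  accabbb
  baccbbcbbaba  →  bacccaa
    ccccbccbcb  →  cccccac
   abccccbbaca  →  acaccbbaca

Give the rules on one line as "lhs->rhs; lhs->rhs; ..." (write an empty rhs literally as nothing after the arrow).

  | baa => b
  | acaaabc
  | acbbbbccab => acbbbcaab
  | ccbcbaabca => cccaabca

aba->aa; baa->b; bcb->c; bcc->ca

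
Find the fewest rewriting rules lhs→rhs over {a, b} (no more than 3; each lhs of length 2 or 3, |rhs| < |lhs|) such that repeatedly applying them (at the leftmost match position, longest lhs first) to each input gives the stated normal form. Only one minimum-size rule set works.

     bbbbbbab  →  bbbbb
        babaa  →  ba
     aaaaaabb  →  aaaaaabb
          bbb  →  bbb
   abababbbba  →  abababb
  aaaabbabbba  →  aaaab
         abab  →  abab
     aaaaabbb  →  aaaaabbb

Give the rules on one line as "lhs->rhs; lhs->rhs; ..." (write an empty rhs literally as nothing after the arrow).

  | bbbbbbab => bbbbb
  | babaa => ba
  | aaaaaabb
  | bbb

baa->; bba->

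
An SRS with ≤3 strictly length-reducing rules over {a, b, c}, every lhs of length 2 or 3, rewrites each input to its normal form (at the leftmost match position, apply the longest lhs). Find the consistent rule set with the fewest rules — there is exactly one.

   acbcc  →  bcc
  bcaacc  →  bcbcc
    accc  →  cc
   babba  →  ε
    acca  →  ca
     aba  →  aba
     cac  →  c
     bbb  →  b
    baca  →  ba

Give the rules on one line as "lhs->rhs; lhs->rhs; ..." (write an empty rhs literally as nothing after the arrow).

  | acbcc => bcc
  | bcaacc => bcbcc
  | accc => cc
  | babba => baa => bb => ε

aa->b; ac->; bb->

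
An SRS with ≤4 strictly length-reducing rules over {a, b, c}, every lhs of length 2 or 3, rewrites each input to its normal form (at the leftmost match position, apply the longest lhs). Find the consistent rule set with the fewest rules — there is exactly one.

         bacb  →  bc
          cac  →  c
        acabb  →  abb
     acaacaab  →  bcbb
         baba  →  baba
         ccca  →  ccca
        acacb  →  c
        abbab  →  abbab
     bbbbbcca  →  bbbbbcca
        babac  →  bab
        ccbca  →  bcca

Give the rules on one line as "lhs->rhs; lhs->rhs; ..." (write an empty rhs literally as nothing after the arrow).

aa->b; ac->; acb->c; ccb->bc

  | bacb => bc
  | cac => c
  | acabb => abb
  | acaacaab => aacaab => bcaab => bcbb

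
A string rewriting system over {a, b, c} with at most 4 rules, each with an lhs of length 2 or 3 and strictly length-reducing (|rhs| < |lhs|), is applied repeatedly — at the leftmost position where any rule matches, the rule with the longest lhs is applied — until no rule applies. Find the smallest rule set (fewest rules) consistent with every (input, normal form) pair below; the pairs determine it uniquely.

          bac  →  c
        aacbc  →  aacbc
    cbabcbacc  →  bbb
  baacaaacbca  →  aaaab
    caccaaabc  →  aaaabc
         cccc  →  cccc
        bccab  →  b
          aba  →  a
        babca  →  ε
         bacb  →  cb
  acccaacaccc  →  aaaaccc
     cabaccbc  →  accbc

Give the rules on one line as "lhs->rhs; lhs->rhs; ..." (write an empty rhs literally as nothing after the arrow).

ba->; bcc->b; ca->a; cba->b

  | bac => c
  | aacbc
  | cbabcbacc => bbcbacc => bbbcc => bbb
  | baacaaacbca => acaaacbca => aaaacbca => aaaacba => aaaab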